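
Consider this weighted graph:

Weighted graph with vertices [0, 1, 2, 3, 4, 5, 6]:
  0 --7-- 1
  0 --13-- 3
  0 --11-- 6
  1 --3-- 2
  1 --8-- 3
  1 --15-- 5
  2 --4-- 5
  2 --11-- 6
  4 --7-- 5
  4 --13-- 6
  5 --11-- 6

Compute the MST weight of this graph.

Applying Kruskal's algorithm (sort edges by weight, add if no cycle):
  Add (1,2) w=3
  Add (2,5) w=4
  Add (0,1) w=7
  Add (4,5) w=7
  Add (1,3) w=8
  Add (0,6) w=11
  Skip (2,6) w=11 (creates cycle)
  Skip (5,6) w=11 (creates cycle)
  Skip (0,3) w=13 (creates cycle)
  Skip (4,6) w=13 (creates cycle)
  Skip (1,5) w=15 (creates cycle)
MST weight = 40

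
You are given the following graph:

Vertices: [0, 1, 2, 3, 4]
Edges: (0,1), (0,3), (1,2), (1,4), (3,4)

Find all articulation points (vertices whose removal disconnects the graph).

An articulation point is a vertex whose removal disconnects the graph.
Articulation points: [1]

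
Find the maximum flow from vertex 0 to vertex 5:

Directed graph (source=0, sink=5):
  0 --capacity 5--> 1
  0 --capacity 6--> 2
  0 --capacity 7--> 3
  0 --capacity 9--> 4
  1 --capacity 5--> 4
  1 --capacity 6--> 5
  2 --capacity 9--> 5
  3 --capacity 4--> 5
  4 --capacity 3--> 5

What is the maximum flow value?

Computing max flow:
  Flow on (0->1): 5/5
  Flow on (0->2): 6/6
  Flow on (0->3): 4/7
  Flow on (0->4): 3/9
  Flow on (1->5): 5/6
  Flow on (2->5): 6/9
  Flow on (3->5): 4/4
  Flow on (4->5): 3/3
Maximum flow = 18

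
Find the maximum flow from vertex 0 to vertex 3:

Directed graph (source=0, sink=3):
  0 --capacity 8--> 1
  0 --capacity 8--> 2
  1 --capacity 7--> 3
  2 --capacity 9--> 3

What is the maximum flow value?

Computing max flow:
  Flow on (0->1): 7/8
  Flow on (0->2): 8/8
  Flow on (1->3): 7/7
  Flow on (2->3): 8/9
Maximum flow = 15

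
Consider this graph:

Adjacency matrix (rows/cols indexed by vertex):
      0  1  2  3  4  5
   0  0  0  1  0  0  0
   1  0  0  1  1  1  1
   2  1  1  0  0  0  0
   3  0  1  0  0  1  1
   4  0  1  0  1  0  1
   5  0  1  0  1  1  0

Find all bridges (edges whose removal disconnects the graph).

A bridge is an edge whose removal increases the number of connected components.
Bridges found: (0,2), (1,2)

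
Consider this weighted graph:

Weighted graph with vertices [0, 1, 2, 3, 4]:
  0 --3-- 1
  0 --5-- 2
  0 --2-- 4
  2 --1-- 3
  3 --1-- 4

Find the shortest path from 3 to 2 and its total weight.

Using Dijkstra's algorithm from vertex 3:
Shortest path: 3 -> 2
Total weight: 1 = 1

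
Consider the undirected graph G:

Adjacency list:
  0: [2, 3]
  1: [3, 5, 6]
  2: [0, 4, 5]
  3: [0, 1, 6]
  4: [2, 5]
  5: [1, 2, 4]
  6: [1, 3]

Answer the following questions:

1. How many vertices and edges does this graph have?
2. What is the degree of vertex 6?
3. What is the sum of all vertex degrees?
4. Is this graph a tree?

Count: 7 vertices, 9 edges.
Vertex 6 has neighbors [1, 3], degree = 2.
Handshaking lemma: 2 * 9 = 18.
A tree on 7 vertices has 6 edges. This graph has 9 edges (3 extra). Not a tree.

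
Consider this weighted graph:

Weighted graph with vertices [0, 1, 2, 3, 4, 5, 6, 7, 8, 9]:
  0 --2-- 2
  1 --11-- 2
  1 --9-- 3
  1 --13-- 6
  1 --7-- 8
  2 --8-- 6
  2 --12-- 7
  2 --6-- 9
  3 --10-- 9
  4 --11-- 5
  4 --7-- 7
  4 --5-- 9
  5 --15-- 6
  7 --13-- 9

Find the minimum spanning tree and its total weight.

Applying Kruskal's algorithm (sort edges by weight, add if no cycle):
  Add (0,2) w=2
  Add (4,9) w=5
  Add (2,9) w=6
  Add (1,8) w=7
  Add (4,7) w=7
  Add (2,6) w=8
  Add (1,3) w=9
  Add (3,9) w=10
  Skip (1,2) w=11 (creates cycle)
  Add (4,5) w=11
  Skip (2,7) w=12 (creates cycle)
  Skip (1,6) w=13 (creates cycle)
  Skip (7,9) w=13 (creates cycle)
  Skip (5,6) w=15 (creates cycle)
MST weight = 65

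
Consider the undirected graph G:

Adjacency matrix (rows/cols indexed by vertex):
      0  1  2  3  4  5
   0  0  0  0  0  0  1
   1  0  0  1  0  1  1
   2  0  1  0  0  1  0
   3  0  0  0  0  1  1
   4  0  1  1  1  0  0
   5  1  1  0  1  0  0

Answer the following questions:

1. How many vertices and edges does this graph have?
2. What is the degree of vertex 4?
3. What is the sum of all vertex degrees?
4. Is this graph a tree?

Count: 6 vertices, 7 edges.
Vertex 4 has neighbors [1, 2, 3], degree = 3.
Handshaking lemma: 2 * 7 = 14.
A tree on 6 vertices has 5 edges. This graph has 7 edges (2 extra). Not a tree.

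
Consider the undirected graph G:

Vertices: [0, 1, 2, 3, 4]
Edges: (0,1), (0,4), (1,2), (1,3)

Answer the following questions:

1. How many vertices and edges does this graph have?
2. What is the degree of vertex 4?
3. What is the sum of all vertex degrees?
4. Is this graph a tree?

Count: 5 vertices, 4 edges.
Vertex 4 has neighbors [0], degree = 1.
Handshaking lemma: 2 * 4 = 8.
A graph is a tree iff it is connected and has exactly n-1 edges. This graph is connected (all 5 vertices in one component) and has 5-1 = 4 edges. It is a tree.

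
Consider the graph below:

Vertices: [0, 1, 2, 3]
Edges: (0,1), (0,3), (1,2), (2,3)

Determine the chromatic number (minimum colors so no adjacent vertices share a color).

The graph has a maximum clique of size 2 (lower bound on chromatic number).
A valid 2-coloring: {0: 0, 1: 1, 2: 0, 3: 1}.
Chromatic number = 2.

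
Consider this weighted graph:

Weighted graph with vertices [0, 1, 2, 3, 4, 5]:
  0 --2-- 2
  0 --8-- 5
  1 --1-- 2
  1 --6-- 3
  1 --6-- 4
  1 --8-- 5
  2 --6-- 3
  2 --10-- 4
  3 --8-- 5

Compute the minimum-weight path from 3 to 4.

Using Dijkstra's algorithm from vertex 3:
Shortest path: 3 -> 1 -> 4
Total weight: 6 + 6 = 12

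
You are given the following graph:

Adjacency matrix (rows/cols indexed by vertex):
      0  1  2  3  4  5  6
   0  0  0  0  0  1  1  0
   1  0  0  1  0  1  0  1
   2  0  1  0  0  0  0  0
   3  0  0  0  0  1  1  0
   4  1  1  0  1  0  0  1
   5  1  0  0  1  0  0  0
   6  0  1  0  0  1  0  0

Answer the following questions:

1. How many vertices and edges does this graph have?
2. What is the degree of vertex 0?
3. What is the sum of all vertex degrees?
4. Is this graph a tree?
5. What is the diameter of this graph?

Count: 7 vertices, 8 edges.
Vertex 0 has neighbors [4, 5], degree = 2.
Handshaking lemma: 2 * 8 = 16.
A tree on 7 vertices has 6 edges. This graph has 8 edges (2 extra). Not a tree.
Diameter (longest shortest path) = 4.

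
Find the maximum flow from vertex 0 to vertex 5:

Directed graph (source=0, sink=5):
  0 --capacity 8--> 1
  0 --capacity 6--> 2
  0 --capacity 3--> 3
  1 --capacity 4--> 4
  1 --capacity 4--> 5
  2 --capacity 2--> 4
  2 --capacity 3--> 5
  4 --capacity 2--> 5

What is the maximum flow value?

Computing max flow:
  Flow on (0->1): 4/8
  Flow on (0->2): 5/6
  Flow on (1->5): 4/4
  Flow on (2->4): 2/2
  Flow on (2->5): 3/3
  Flow on (4->5): 2/2
Maximum flow = 9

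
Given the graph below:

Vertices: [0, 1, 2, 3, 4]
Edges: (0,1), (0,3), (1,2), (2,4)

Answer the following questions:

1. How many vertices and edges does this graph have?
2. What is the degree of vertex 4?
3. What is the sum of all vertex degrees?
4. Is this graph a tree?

Count: 5 vertices, 4 edges.
Vertex 4 has neighbors [2], degree = 1.
Handshaking lemma: 2 * 4 = 8.
A graph is a tree iff it is connected and has exactly n-1 edges. This graph is connected (all 5 vertices in one component) and has 5-1 = 4 edges. It is a tree.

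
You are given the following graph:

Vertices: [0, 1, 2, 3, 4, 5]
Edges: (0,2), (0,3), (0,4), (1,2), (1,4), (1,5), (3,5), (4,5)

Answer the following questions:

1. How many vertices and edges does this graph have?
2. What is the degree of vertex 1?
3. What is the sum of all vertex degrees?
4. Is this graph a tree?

Count: 6 vertices, 8 edges.
Vertex 1 has neighbors [2, 4, 5], degree = 3.
Handshaking lemma: 2 * 8 = 16.
A tree on 6 vertices has 5 edges. This graph has 8 edges (3 extra). Not a tree.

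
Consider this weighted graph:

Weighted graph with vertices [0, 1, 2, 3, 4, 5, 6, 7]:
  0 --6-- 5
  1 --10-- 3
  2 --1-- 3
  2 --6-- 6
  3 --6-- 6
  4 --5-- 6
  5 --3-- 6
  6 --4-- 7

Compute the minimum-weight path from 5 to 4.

Using Dijkstra's algorithm from vertex 5:
Shortest path: 5 -> 6 -> 4
Total weight: 3 + 5 = 8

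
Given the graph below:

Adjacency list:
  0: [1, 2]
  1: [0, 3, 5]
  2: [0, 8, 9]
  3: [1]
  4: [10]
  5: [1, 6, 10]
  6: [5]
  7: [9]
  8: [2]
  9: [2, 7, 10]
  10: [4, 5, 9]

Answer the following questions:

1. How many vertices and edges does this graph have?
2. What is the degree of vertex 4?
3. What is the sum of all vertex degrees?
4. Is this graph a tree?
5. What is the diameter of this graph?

Count: 11 vertices, 11 edges.
Vertex 4 has neighbors [10], degree = 1.
Handshaking lemma: 2 * 11 = 22.
A tree on 11 vertices has 10 edges. This graph has 11 edges (1 extra). Not a tree.
Diameter (longest shortest path) = 5.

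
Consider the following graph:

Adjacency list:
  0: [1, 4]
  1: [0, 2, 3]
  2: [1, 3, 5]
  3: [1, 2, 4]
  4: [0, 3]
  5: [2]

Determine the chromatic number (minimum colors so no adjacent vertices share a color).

The graph has a maximum clique of size 3 (lower bound on chromatic number).
A valid 3-coloring: {0: 1, 1: 0, 2: 1, 3: 2, 4: 0, 5: 0}.
Chromatic number = 3.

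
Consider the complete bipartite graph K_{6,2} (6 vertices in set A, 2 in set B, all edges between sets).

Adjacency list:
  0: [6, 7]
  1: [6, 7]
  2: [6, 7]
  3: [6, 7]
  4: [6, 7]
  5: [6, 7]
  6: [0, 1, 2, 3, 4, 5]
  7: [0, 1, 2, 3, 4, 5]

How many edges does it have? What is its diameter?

K_{6,2} has 6 * 2 = 12 edges.
Any vertex reaches any opposite-side vertex in 1 step; same-side vertices reach in 2 steps via any opposite-side vertex.
Diameter = 2.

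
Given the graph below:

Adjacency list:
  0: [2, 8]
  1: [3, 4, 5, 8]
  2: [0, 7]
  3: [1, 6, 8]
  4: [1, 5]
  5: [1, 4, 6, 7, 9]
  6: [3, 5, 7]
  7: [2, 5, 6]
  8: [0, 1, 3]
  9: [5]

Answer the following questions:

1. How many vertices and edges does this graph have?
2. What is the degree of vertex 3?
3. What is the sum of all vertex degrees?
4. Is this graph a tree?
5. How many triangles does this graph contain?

Count: 10 vertices, 14 edges.
Vertex 3 has neighbors [1, 6, 8], degree = 3.
Handshaking lemma: 2 * 14 = 28.
A tree on 10 vertices has 9 edges. This graph has 14 edges (5 extra). Not a tree.
Number of triangles = 3.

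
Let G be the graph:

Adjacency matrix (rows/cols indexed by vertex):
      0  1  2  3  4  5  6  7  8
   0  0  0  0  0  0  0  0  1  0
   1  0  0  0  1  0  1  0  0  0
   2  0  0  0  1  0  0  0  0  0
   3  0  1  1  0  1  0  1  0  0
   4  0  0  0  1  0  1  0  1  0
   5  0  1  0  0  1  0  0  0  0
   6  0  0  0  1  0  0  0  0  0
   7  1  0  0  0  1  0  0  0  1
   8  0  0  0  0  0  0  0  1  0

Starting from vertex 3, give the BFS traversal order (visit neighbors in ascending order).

BFS from vertex 3 (neighbors processed in ascending order):
Visit order: 3, 1, 2, 4, 6, 5, 7, 0, 8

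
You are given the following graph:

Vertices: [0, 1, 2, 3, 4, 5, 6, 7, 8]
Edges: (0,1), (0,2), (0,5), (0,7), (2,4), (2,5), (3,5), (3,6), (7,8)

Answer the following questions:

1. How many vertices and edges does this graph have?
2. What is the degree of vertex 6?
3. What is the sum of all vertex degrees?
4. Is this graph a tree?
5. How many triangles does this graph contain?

Count: 9 vertices, 9 edges.
Vertex 6 has neighbors [3], degree = 1.
Handshaking lemma: 2 * 9 = 18.
A tree on 9 vertices has 8 edges. This graph has 9 edges (1 extra). Not a tree.
Number of triangles = 1.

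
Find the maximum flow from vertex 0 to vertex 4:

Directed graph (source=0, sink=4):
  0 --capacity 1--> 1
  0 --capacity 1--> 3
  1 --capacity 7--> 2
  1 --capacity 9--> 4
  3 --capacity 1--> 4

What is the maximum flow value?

Computing max flow:
  Flow on (0->1): 1/1
  Flow on (0->3): 1/1
  Flow on (1->4): 1/9
  Flow on (3->4): 1/1
Maximum flow = 2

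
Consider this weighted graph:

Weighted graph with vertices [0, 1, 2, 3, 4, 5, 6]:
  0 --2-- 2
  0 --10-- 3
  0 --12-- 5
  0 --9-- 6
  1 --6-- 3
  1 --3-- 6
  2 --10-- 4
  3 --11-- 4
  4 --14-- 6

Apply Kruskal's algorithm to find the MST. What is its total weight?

Applying Kruskal's algorithm (sort edges by weight, add if no cycle):
  Add (0,2) w=2
  Add (1,6) w=3
  Add (1,3) w=6
  Add (0,6) w=9
  Skip (0,3) w=10 (creates cycle)
  Add (2,4) w=10
  Skip (3,4) w=11 (creates cycle)
  Add (0,5) w=12
  Skip (4,6) w=14 (creates cycle)
MST weight = 42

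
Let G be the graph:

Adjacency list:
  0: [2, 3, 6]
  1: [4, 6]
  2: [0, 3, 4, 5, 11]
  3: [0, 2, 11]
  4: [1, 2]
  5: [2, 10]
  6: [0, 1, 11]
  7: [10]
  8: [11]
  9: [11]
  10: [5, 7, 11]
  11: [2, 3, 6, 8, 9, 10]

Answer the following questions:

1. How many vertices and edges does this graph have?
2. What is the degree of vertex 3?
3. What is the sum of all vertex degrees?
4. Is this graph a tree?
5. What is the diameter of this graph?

Count: 12 vertices, 16 edges.
Vertex 3 has neighbors [0, 2, 11], degree = 3.
Handshaking lemma: 2 * 16 = 32.
A tree on 12 vertices has 11 edges. This graph has 16 edges (5 extra). Not a tree.
Diameter (longest shortest path) = 4.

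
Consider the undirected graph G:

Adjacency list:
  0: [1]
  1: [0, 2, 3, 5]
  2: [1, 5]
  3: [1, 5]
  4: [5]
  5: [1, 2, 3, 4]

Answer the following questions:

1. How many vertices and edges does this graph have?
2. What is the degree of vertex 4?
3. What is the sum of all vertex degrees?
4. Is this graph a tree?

Count: 6 vertices, 7 edges.
Vertex 4 has neighbors [5], degree = 1.
Handshaking lemma: 2 * 7 = 14.
A tree on 6 vertices has 5 edges. This graph has 7 edges (2 extra). Not a tree.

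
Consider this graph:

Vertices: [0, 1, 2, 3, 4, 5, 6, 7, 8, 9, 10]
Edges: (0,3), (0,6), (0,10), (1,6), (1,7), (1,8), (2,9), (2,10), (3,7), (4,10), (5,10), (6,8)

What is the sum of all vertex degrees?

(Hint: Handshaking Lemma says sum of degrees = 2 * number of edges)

Count edges: 12 edges.
By Handshaking Lemma: sum of degrees = 2 * 12 = 24.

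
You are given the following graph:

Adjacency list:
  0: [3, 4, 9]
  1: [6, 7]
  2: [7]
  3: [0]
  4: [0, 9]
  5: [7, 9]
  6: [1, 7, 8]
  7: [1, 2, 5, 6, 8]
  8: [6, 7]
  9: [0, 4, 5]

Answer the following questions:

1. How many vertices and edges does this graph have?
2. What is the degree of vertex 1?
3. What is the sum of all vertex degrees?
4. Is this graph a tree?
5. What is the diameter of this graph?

Count: 10 vertices, 12 edges.
Vertex 1 has neighbors [6, 7], degree = 2.
Handshaking lemma: 2 * 12 = 24.
A tree on 10 vertices has 9 edges. This graph has 12 edges (3 extra). Not a tree.
Diameter (longest shortest path) = 5.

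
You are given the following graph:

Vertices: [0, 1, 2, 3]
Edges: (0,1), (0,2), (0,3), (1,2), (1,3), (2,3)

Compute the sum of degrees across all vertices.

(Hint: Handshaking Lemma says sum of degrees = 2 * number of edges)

Count edges: 6 edges.
By Handshaking Lemma: sum of degrees = 2 * 6 = 12.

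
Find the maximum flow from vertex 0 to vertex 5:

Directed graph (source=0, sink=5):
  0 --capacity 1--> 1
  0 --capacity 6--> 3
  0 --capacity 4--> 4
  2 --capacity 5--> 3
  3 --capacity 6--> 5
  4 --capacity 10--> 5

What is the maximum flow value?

Computing max flow:
  Flow on (0->3): 6/6
  Flow on (0->4): 4/4
  Flow on (3->5): 6/6
  Flow on (4->5): 4/10
Maximum flow = 10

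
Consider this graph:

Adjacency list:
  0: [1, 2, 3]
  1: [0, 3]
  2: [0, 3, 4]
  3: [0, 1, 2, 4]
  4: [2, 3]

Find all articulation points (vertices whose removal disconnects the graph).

No articulation points. The graph is biconnected.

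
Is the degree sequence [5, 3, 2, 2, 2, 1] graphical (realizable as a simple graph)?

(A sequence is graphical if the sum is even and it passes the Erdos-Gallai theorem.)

Sum of degrees = 15. Sum is odd, so the sequence is NOT graphical.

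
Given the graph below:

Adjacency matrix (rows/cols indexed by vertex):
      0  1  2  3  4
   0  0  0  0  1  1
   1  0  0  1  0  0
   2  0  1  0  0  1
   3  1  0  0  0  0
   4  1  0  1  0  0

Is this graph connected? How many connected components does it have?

Checking connectivity: the graph has 1 connected component(s).
All vertices are reachable from each other. The graph IS connected.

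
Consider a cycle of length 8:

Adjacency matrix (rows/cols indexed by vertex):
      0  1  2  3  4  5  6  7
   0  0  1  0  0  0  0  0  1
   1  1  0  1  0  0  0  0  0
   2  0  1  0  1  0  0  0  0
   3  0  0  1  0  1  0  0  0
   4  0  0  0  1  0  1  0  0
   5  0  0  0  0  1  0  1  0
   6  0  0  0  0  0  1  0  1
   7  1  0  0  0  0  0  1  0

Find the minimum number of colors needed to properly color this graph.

This is an even cycle (C_8). Even cycles are bipartite.
Chromatic number = 2.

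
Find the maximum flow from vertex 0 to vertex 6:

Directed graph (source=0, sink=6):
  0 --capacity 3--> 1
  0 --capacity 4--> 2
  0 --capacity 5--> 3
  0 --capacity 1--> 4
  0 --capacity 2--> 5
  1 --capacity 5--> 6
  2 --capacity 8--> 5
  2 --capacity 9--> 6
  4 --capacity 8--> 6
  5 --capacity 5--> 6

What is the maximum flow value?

Computing max flow:
  Flow on (0->1): 3/3
  Flow on (0->2): 4/4
  Flow on (0->4): 1/1
  Flow on (0->5): 2/2
  Flow on (1->6): 3/5
  Flow on (2->6): 4/9
  Flow on (4->6): 1/8
  Flow on (5->6): 2/5
Maximum flow = 10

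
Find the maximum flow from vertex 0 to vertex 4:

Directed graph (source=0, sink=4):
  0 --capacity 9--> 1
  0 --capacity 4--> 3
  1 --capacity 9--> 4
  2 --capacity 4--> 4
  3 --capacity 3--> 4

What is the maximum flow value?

Computing max flow:
  Flow on (0->1): 9/9
  Flow on (0->3): 3/4
  Flow on (1->4): 9/9
  Flow on (3->4): 3/3
Maximum flow = 12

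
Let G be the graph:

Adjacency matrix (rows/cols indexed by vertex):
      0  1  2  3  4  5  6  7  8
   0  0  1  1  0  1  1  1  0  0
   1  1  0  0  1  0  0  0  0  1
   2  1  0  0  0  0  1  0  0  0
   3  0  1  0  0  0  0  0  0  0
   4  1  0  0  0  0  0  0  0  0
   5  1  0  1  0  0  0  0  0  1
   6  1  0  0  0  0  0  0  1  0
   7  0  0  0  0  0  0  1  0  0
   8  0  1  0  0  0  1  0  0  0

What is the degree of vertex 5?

Vertex 5 has neighbors [0, 2, 8], so deg(5) = 3.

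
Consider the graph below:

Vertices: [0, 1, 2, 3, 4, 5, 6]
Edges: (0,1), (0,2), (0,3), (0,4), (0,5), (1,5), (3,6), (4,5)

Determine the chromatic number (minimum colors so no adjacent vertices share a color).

The graph has a maximum clique of size 3 (lower bound on chromatic number).
A valid 3-coloring: {0: 0, 1: 2, 2: 1, 3: 1, 4: 2, 5: 1, 6: 0}.
Chromatic number = 3.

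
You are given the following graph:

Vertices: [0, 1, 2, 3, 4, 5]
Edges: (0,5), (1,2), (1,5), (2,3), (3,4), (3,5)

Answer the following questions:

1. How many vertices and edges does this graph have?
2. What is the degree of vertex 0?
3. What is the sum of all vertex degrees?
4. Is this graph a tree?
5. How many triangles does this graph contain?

Count: 6 vertices, 6 edges.
Vertex 0 has neighbors [5], degree = 1.
Handshaking lemma: 2 * 6 = 12.
A tree on 6 vertices has 5 edges. This graph has 6 edges (1 extra). Not a tree.
Number of triangles = 0.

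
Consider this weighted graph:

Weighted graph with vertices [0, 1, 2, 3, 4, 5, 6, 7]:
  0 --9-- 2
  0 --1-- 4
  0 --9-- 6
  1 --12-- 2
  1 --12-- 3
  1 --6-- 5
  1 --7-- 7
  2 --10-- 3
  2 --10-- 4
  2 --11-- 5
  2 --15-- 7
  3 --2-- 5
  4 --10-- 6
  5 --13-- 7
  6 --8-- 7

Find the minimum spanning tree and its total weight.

Applying Kruskal's algorithm (sort edges by weight, add if no cycle):
  Add (0,4) w=1
  Add (3,5) w=2
  Add (1,5) w=6
  Add (1,7) w=7
  Add (6,7) w=8
  Add (0,2) w=9
  Add (0,6) w=9
  Skip (2,4) w=10 (creates cycle)
  Skip (2,3) w=10 (creates cycle)
  Skip (4,6) w=10 (creates cycle)
  Skip (2,5) w=11 (creates cycle)
  Skip (1,3) w=12 (creates cycle)
  Skip (1,2) w=12 (creates cycle)
  Skip (5,7) w=13 (creates cycle)
  Skip (2,7) w=15 (creates cycle)
MST weight = 42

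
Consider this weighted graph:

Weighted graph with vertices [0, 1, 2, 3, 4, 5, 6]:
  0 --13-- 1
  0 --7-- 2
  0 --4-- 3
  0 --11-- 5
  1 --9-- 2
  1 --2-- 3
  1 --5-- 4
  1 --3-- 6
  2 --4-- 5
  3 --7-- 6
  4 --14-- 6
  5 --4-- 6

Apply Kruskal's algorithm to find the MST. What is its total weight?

Applying Kruskal's algorithm (sort edges by weight, add if no cycle):
  Add (1,3) w=2
  Add (1,6) w=3
  Add (0,3) w=4
  Add (2,5) w=4
  Add (5,6) w=4
  Add (1,4) w=5
  Skip (0,2) w=7 (creates cycle)
  Skip (3,6) w=7 (creates cycle)
  Skip (1,2) w=9 (creates cycle)
  Skip (0,5) w=11 (creates cycle)
  Skip (0,1) w=13 (creates cycle)
  Skip (4,6) w=14 (creates cycle)
MST weight = 22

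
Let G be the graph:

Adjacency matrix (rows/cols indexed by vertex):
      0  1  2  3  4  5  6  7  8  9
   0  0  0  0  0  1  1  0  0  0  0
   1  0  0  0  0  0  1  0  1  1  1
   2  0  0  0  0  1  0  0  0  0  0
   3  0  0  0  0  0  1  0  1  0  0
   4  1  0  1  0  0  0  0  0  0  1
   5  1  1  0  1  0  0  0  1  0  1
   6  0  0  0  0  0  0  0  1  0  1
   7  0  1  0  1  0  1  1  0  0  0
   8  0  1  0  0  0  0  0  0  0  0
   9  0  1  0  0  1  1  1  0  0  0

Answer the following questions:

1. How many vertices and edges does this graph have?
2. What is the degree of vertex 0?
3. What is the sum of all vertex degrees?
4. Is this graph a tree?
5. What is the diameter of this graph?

Count: 10 vertices, 14 edges.
Vertex 0 has neighbors [4, 5], degree = 2.
Handshaking lemma: 2 * 14 = 28.
A tree on 10 vertices has 9 edges. This graph has 14 edges (5 extra). Not a tree.
Diameter (longest shortest path) = 4.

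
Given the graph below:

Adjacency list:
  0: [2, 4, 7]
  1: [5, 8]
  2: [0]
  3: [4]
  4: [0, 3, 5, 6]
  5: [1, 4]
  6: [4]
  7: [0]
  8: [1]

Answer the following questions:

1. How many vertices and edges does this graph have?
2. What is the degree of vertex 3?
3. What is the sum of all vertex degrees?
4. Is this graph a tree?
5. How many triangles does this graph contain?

Count: 9 vertices, 8 edges.
Vertex 3 has neighbors [4], degree = 1.
Handshaking lemma: 2 * 8 = 16.
A graph is a tree iff it is connected and has exactly n-1 edges. This graph is connected (all 9 vertices in one component) and has 9-1 = 8 edges. It is a tree.
Number of triangles = 0.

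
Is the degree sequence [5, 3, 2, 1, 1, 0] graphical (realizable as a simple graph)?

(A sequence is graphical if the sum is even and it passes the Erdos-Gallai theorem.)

Sum of degrees = 12. Sum is even but fails Erdos-Gallai. The sequence is NOT graphical.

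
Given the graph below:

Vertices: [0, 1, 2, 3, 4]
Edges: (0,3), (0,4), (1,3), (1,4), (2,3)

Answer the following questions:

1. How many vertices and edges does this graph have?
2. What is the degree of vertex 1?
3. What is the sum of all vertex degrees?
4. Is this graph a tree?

Count: 5 vertices, 5 edges.
Vertex 1 has neighbors [3, 4], degree = 2.
Handshaking lemma: 2 * 5 = 10.
A tree on 5 vertices has 4 edges. This graph has 5 edges (1 extra). Not a tree.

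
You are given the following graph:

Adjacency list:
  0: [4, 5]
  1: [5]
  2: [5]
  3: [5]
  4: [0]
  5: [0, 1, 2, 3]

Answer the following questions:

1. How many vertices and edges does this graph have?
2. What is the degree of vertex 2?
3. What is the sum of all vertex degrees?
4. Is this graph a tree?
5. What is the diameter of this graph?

Count: 6 vertices, 5 edges.
Vertex 2 has neighbors [5], degree = 1.
Handshaking lemma: 2 * 5 = 10.
A graph is a tree iff it is connected and has exactly n-1 edges. This graph is connected (all 6 vertices in one component) and has 6-1 = 5 edges. It is a tree.
Diameter (longest shortest path) = 3.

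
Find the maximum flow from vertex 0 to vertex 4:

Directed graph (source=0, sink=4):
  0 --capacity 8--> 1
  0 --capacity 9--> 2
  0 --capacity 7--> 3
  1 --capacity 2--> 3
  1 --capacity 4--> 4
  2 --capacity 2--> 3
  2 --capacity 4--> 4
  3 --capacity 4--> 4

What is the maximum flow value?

Computing max flow:
  Flow on (0->1): 6/8
  Flow on (0->2): 6/9
  Flow on (1->3): 2/2
  Flow on (1->4): 4/4
  Flow on (2->3): 2/2
  Flow on (2->4): 4/4
  Flow on (3->4): 4/4
Maximum flow = 12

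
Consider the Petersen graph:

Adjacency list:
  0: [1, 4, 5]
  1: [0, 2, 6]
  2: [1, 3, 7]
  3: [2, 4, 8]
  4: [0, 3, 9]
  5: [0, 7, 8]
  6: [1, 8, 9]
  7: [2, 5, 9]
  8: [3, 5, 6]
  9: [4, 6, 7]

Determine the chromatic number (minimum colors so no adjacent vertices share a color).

The Petersen graph contains odd cycles (e.g. the outer 5-cycle), so chi >= 3.
A proper 3-coloring exists (it is a well-known 3-chromatic graph).
Chromatic number = 3.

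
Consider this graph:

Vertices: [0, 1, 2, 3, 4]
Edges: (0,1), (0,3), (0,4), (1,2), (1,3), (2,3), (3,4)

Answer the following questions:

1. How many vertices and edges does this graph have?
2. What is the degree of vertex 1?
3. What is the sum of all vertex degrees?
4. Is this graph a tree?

Count: 5 vertices, 7 edges.
Vertex 1 has neighbors [0, 2, 3], degree = 3.
Handshaking lemma: 2 * 7 = 14.
A tree on 5 vertices has 4 edges. This graph has 7 edges (3 extra). Not a tree.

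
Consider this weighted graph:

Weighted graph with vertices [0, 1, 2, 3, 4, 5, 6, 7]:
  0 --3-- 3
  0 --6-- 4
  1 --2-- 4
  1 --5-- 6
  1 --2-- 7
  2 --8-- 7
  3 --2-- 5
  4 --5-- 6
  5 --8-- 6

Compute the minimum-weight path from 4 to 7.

Using Dijkstra's algorithm from vertex 4:
Shortest path: 4 -> 1 -> 7
Total weight: 2 + 2 = 4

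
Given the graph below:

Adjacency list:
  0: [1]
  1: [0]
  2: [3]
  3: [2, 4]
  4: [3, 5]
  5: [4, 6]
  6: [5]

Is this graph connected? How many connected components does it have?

Checking connectivity: the graph has 2 connected component(s).
Components: [[0, 1], [2, 3, 4, 5, 6]]. The graph is NOT connected.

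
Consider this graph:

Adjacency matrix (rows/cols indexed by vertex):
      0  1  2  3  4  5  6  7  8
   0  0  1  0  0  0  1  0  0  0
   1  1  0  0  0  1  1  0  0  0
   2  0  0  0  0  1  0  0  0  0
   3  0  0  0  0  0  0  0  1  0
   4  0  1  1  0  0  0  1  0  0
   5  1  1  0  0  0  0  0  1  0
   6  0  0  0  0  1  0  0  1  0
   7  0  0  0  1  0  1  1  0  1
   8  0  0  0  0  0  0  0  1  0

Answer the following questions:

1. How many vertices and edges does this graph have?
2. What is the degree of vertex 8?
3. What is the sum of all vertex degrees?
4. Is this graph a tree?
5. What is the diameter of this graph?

Count: 9 vertices, 10 edges.
Vertex 8 has neighbors [7], degree = 1.
Handshaking lemma: 2 * 10 = 20.
A tree on 9 vertices has 8 edges. This graph has 10 edges (2 extra). Not a tree.
Diameter (longest shortest path) = 4.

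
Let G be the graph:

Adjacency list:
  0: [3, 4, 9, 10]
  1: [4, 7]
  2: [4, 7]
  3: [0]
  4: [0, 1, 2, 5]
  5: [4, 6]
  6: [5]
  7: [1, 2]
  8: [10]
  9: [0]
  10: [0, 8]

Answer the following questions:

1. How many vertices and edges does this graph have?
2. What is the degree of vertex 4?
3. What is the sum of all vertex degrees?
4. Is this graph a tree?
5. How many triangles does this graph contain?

Count: 11 vertices, 11 edges.
Vertex 4 has neighbors [0, 1, 2, 5], degree = 4.
Handshaking lemma: 2 * 11 = 22.
A tree on 11 vertices has 10 edges. This graph has 11 edges (1 extra). Not a tree.
Number of triangles = 0.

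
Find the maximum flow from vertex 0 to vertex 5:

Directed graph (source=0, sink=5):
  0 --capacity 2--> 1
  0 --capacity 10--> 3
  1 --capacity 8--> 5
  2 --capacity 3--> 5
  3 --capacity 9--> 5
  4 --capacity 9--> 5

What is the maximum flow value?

Computing max flow:
  Flow on (0->1): 2/2
  Flow on (0->3): 9/10
  Flow on (1->5): 2/8
  Flow on (3->5): 9/9
Maximum flow = 11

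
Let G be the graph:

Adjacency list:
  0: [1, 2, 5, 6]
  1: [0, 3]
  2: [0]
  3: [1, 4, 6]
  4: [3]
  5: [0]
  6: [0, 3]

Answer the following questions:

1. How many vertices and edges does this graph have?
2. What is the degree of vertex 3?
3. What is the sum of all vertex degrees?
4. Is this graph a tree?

Count: 7 vertices, 7 edges.
Vertex 3 has neighbors [1, 4, 6], degree = 3.
Handshaking lemma: 2 * 7 = 14.
A tree on 7 vertices has 6 edges. This graph has 7 edges (1 extra). Not a tree.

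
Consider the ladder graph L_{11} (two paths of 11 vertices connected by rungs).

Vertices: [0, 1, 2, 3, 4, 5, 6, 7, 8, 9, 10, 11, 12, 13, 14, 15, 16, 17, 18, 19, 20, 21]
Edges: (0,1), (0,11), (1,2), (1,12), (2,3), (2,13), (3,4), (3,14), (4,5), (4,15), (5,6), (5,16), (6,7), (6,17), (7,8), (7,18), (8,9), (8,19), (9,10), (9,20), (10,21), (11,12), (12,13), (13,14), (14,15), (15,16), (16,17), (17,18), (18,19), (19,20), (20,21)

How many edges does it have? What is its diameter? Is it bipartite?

Ladder graph L_{11}: 11 rungs + 2 * (11-1) path edges = 11 + 20 = 31 edges.
Diameter = 11.
Ladder graphs are bipartite (alternating coloring along each path).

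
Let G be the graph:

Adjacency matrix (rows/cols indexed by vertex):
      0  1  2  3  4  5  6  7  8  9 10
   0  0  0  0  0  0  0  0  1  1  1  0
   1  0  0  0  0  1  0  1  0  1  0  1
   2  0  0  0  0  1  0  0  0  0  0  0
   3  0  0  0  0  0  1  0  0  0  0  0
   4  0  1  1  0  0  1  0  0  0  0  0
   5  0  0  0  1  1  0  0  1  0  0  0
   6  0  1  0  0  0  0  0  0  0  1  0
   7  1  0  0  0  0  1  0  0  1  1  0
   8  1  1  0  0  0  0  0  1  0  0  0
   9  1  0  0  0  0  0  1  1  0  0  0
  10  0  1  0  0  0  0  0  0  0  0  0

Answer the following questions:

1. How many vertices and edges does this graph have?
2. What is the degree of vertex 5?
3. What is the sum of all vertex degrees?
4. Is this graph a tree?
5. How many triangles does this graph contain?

Count: 11 vertices, 14 edges.
Vertex 5 has neighbors [3, 4, 7], degree = 3.
Handshaking lemma: 2 * 14 = 28.
A tree on 11 vertices has 10 edges. This graph has 14 edges (4 extra). Not a tree.
Number of triangles = 2.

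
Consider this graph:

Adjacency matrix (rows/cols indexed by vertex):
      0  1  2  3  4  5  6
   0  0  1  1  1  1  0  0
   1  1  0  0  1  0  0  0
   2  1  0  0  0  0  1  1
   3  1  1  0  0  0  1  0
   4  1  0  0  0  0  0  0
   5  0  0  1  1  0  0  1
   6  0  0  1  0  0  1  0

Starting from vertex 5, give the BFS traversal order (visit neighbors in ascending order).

BFS from vertex 5 (neighbors processed in ascending order):
Visit order: 5, 2, 3, 6, 0, 1, 4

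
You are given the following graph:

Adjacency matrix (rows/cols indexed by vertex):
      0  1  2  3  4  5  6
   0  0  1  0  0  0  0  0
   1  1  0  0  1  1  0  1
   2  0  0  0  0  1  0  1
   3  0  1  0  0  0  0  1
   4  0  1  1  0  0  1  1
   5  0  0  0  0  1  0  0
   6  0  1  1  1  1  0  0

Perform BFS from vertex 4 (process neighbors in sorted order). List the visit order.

BFS from vertex 4 (neighbors processed in ascending order):
Visit order: 4, 1, 2, 5, 6, 0, 3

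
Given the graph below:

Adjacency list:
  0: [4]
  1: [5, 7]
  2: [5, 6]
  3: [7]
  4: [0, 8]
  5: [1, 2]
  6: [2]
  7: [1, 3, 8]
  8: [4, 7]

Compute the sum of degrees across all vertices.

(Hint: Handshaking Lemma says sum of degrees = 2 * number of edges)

Count edges: 8 edges.
By Handshaking Lemma: sum of degrees = 2 * 8 = 16.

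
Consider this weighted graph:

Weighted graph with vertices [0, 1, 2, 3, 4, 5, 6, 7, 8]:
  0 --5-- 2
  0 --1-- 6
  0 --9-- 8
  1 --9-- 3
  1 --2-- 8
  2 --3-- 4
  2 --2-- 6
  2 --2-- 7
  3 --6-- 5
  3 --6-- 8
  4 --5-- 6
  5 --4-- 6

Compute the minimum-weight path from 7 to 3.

Using Dijkstra's algorithm from vertex 7:
Shortest path: 7 -> 2 -> 6 -> 5 -> 3
Total weight: 2 + 2 + 4 + 6 = 14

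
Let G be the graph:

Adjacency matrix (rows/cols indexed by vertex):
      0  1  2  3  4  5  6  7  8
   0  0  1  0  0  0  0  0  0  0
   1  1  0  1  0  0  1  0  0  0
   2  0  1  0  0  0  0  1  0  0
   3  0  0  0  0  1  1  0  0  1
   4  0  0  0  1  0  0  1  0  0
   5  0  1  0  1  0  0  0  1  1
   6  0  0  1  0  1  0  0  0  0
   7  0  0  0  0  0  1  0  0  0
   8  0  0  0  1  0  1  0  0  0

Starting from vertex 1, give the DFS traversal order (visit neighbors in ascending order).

DFS from vertex 1 (neighbors processed in ascending order):
Visit order: 1, 0, 2, 6, 4, 3, 5, 7, 8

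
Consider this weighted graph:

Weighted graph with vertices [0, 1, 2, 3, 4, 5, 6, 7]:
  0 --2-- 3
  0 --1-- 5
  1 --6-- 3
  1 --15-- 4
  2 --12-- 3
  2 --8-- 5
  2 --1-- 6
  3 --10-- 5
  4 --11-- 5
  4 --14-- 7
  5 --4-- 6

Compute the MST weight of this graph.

Applying Kruskal's algorithm (sort edges by weight, add if no cycle):
  Add (0,5) w=1
  Add (2,6) w=1
  Add (0,3) w=2
  Add (5,6) w=4
  Add (1,3) w=6
  Skip (2,5) w=8 (creates cycle)
  Skip (3,5) w=10 (creates cycle)
  Add (4,5) w=11
  Skip (2,3) w=12 (creates cycle)
  Add (4,7) w=14
  Skip (1,4) w=15 (creates cycle)
MST weight = 39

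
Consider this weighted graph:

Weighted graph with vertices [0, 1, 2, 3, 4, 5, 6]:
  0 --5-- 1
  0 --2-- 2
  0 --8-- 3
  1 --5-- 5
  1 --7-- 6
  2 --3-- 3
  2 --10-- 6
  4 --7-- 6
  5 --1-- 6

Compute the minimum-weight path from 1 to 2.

Using Dijkstra's algorithm from vertex 1:
Shortest path: 1 -> 0 -> 2
Total weight: 5 + 2 = 7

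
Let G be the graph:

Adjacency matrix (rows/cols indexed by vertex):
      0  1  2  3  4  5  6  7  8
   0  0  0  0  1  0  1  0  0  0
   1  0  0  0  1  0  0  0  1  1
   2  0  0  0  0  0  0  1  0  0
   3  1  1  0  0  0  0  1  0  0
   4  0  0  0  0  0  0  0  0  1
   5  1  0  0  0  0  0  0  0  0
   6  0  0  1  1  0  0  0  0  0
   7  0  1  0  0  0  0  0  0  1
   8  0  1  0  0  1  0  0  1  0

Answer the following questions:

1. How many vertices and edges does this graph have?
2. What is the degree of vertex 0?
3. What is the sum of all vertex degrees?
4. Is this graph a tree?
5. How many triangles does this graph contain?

Count: 9 vertices, 9 edges.
Vertex 0 has neighbors [3, 5], degree = 2.
Handshaking lemma: 2 * 9 = 18.
A tree on 9 vertices has 8 edges. This graph has 9 edges (1 extra). Not a tree.
Number of triangles = 1.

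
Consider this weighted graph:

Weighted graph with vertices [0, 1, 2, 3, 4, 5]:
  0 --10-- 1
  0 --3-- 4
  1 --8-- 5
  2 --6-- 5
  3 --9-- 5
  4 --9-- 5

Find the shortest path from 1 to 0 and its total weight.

Using Dijkstra's algorithm from vertex 1:
Shortest path: 1 -> 0
Total weight: 10 = 10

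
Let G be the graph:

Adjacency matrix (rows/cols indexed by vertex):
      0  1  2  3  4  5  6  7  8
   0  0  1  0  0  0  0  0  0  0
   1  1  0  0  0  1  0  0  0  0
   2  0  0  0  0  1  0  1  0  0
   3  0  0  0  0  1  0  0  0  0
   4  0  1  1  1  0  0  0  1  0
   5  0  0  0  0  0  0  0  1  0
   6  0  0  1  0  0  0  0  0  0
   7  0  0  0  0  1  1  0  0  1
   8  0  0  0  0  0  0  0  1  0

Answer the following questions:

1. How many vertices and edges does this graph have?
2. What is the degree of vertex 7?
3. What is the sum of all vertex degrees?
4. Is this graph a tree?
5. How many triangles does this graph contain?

Count: 9 vertices, 8 edges.
Vertex 7 has neighbors [4, 5, 8], degree = 3.
Handshaking lemma: 2 * 8 = 16.
A graph is a tree iff it is connected and has exactly n-1 edges. This graph is connected (all 9 vertices in one component) and has 9-1 = 8 edges. It is a tree.
Number of triangles = 0.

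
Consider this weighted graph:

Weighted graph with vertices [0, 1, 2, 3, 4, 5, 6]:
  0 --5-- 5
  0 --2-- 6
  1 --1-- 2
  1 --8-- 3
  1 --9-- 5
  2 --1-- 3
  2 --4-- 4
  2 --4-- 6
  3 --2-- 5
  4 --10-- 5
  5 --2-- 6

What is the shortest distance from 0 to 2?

Using Dijkstra's algorithm from vertex 0:
Shortest path: 0 -> 6 -> 2
Total weight: 2 + 4 = 6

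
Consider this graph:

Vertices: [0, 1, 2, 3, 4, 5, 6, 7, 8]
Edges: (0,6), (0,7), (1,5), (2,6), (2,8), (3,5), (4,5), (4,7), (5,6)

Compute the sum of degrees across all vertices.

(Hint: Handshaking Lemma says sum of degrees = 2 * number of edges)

Count edges: 9 edges.
By Handshaking Lemma: sum of degrees = 2 * 9 = 18.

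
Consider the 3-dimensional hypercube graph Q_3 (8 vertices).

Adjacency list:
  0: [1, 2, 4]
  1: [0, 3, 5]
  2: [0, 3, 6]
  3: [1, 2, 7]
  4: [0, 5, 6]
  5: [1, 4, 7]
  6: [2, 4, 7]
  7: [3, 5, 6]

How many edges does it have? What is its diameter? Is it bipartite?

The 3-dimensional hypercube Q_3 has 8 vertices and each vertex has degree 3.
Total edges = 8 * 3 / 2 = 12.
Diameter = 3 (max Hamming distance between binary labels).
Hypercubes are bipartite (partition by parity of binary representation).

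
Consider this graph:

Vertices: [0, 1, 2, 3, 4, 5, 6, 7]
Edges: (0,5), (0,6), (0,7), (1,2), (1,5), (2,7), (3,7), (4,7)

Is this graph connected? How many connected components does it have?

Checking connectivity: the graph has 1 connected component(s).
All vertices are reachable from each other. The graph IS connected.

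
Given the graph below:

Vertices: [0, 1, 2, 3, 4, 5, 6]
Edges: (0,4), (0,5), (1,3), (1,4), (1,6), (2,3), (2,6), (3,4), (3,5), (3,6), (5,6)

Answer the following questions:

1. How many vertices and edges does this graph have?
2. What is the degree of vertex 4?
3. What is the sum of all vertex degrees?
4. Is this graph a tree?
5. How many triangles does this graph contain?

Count: 7 vertices, 11 edges.
Vertex 4 has neighbors [0, 1, 3], degree = 3.
Handshaking lemma: 2 * 11 = 22.
A tree on 7 vertices has 6 edges. This graph has 11 edges (5 extra). Not a tree.
Number of triangles = 4.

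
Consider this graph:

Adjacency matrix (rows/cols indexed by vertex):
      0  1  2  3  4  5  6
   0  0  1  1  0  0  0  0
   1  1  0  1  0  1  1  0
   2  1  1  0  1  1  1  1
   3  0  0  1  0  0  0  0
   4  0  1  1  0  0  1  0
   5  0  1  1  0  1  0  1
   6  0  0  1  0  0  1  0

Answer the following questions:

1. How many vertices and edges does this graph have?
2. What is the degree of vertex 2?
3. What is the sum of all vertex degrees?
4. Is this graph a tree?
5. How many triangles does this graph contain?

Count: 7 vertices, 11 edges.
Vertex 2 has neighbors [0, 1, 3, 4, 5, 6], degree = 6.
Handshaking lemma: 2 * 11 = 22.
A tree on 7 vertices has 6 edges. This graph has 11 edges (5 extra). Not a tree.
Number of triangles = 6.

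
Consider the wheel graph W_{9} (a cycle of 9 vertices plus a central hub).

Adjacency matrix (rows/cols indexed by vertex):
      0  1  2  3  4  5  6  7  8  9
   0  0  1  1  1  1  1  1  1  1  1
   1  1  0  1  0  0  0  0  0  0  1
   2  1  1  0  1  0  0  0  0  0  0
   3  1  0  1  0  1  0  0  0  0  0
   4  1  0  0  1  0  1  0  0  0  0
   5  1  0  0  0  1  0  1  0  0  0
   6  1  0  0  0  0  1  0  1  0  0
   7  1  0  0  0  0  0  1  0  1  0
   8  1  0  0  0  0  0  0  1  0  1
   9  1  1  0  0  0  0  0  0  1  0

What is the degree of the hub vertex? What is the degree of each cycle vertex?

The hub connects to all 9 cycle vertices, so deg(hub) = 9.
Each cycle vertex connects to 2 neighbors on the cycle plus the hub, so deg(cycle vertex) = 3.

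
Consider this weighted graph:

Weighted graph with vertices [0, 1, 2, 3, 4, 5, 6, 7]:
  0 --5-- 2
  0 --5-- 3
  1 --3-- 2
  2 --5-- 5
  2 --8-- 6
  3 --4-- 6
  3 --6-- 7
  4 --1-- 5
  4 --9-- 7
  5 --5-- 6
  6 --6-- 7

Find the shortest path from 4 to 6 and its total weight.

Using Dijkstra's algorithm from vertex 4:
Shortest path: 4 -> 5 -> 6
Total weight: 1 + 5 = 6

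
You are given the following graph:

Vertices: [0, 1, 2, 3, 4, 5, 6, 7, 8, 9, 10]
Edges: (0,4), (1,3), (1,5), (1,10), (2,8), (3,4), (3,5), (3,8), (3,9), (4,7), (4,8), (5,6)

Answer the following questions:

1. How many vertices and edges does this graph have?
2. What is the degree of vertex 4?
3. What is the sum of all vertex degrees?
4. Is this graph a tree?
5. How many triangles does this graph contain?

Count: 11 vertices, 12 edges.
Vertex 4 has neighbors [0, 3, 7, 8], degree = 4.
Handshaking lemma: 2 * 12 = 24.
A tree on 11 vertices has 10 edges. This graph has 12 edges (2 extra). Not a tree.
Number of triangles = 2.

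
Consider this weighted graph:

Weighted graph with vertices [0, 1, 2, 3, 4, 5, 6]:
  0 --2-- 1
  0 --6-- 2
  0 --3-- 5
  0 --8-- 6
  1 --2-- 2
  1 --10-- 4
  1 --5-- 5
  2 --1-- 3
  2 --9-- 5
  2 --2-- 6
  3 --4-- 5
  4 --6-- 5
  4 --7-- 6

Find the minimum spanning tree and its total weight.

Applying Kruskal's algorithm (sort edges by weight, add if no cycle):
  Add (2,3) w=1
  Add (0,1) w=2
  Add (1,2) w=2
  Add (2,6) w=2
  Add (0,5) w=3
  Skip (3,5) w=4 (creates cycle)
  Skip (1,5) w=5 (creates cycle)
  Skip (0,2) w=6 (creates cycle)
  Add (4,5) w=6
  Skip (4,6) w=7 (creates cycle)
  Skip (0,6) w=8 (creates cycle)
  Skip (2,5) w=9 (creates cycle)
  Skip (1,4) w=10 (creates cycle)
MST weight = 16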